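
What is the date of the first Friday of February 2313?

February 1, 2313 is a Saturday.
The first Friday is therefore February 7 (6 days later).

February 7, 2313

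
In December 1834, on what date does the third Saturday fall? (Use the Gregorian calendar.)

December 1, 1834 is a Monday.
The first Saturday is therefore December 6 (5 days later).
The third Saturday is 6 + 2×7 = December 20.

December 20, 1834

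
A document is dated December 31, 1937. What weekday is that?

Doomsday rule: the anchor day for the 1900s is Wednesday. For year 37: 37÷12 = 3 r 1, and 1÷4 = 0, so 3+1+0 = 4.
Wednesday + 4 ≡ Sunday — that's 1937's doomsday.
In December the doomsday date is Dec 12.
Dec 31 is 19 days after Dec 12; 19 mod 7 = 5, so Sunday + 5 = Friday.

Friday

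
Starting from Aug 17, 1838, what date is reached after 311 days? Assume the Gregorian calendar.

June 24, 1839

Aug has 31 days: +15 → Sep 1, 1838 (296 left).
Sep has 30 days: +30 → Oct 1, 1838 (266 left).
Oct has 31 days: +31 → Nov 1, 1838 (235 left).
Nov has 30 days: +30 → Dec 1, 1838 (205 left).
Dec has 31 days: +31 → Jan 1, 1839 (174 left).
Jan has 31 days: +31 → Feb 1, 1839 (143 left).
Feb has 28 days: +28 → Mar 1, 1839 (115 left).
Mar has 31 days: +31 → Apr 1, 1839 (84 left).
Apr has 30 days: +30 → May 1, 1839 (54 left).
May has 31 days: +31 → Jun 1, 1839 (23 left).
+23 → Jun 24, 1839.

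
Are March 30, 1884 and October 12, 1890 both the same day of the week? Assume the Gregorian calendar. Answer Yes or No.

From Mar 30, 1884 to Oct 12, 1890 is 2387 days.
2387 mod 7 = 0, so they are the same weekday.
(Mar 30, 1884 is a Sunday; Oct 12, 1890 is a Sunday.)

Yes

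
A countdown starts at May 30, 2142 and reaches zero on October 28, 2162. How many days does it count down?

7456

May 30, 2142 → May 30, 2143: 365 days.
May 30, 2143 → May 30, 2144: 366 days (Feb 29, 2144 is in that span).
May 30, 2144 → May 30, 2145: 365 days.
May 30, 2145 → May 30, 2146: 365 days.
May 30, 2146 → May 30, 2147: 365 days.
May 30, 2147 → May 30, 2148: 366 days (Feb 29, 2148 is in that span).
May 30, 2148 → May 30, 2149: 365 days.
May 30, 2149 → May 30, 2150: 365 days.
May 30, 2150 → May 30, 2151: 365 days.
May 30, 2151 → May 30, 2152: 366 days (Feb 29, 2152 is in that span).
May 30, 2152 → May 30, 2153: 365 days.
May 30, 2153 → May 30, 2154: 365 days.
May 30, 2154 → May 30, 2155: 365 days.
May 30, 2155 → May 30, 2156: 366 days (Feb 29, 2156 is in that span).
May 30, 2156 → May 30, 2157: 365 days.
May 30, 2157 → May 30, 2158: 365 days.
May 30, 2158 → May 30, 2159: 365 days.
May 30, 2159 → May 30, 2160: 366 days (Feb 29, 2160 is in that span).
May 30, 2160 → May 30, 2161: 365 days.
May 30, 2161 → May 30, 2162: 365 days.
May 30, 2162 → Jun 30, 2162: 31 days (May has 31).
Jun 30, 2162 → Jul 30, 2162: 30 days (June has 30).
Jul 30, 2162 → Aug 30, 2162: 31 days (July has 31).
Aug 30, 2162 → Sep 30, 2162: 31 days (August has 31).
Sep 30, 2162 → Oct 28, 2162: 28 days.
Total: 7456 days.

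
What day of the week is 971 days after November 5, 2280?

Wednesday

Nov 5, 2280 is a Friday.
971 mod 7 = 5, so 971 days after a Friday is Friday + 5 = Wednesday.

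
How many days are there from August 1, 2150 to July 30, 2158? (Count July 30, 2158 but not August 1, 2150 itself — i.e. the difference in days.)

Aug 1, 2150 → Aug 1, 2151: 365 days.
Aug 1, 2151 → Aug 1, 2152: 366 days (Feb 29, 2152 is in that span).
Aug 1, 2152 → Aug 1, 2153: 365 days.
Aug 1, 2153 → Aug 1, 2154: 365 days.
Aug 1, 2154 → Aug 1, 2155: 365 days.
Aug 1, 2155 → Aug 1, 2156: 366 days (Feb 29, 2156 is in that span).
Aug 1, 2156 → Aug 1, 2157: 365 days.
Aug 1, 2157 → Sep 1, 2157: 31 days (August has 31).
Sep 1, 2157 → Oct 1, 2157: 30 days (September has 30).
Oct 1, 2157 → Nov 1, 2157: 31 days (October has 31).
Nov 1, 2157 → Dec 1, 2157: 30 days (November has 30).
Dec 1, 2157 → Jan 1, 2158: 31 days (December has 31).
Jan 1, 2158 → Feb 1, 2158: 31 days (January has 31).
Feb 1, 2158 → Mar 1, 2158: 28 days (February has 28).
Mar 1, 2158 → Apr 1, 2158: 31 days (March has 31).
Apr 1, 2158 → May 1, 2158: 30 days (April has 30).
May 1, 2158 → Jun 1, 2158: 31 days (May has 31).
Jun 1, 2158 → Jul 1, 2158: 30 days (June has 30).
Jul 1, 2158 → Jul 30, 2158: 29 days.
Total: 2920 days.

2920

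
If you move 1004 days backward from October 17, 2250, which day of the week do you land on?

First find the weekday of Oct 17, 2250. Doomsday rule: the anchor day for the 2200s is Friday. For year 50: 50÷12 = 4 r 2, and 2÷4 = 0, so 4+2+0 = 6.
Friday + 6 ≡ Thursday — that's 2250's doomsday.
In October the doomsday date is Oct 10.
Oct 17 is 7 days after Oct 10; 7 mod 7 = 0, so Thursday + 0 = Thursday.
1004 mod 7 = 3, so 1004 days before a Thursday is Thursday − 3 = Monday.

Monday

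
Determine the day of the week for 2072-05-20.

Doomsday rule: the anchor day for the 2000s is Tuesday. For year 72: 72÷12 = 6 r 0, and 0÷4 = 0, so 6+0+0 = 6.
Tuesday + 6 ≡ Monday — that's 2072's doomsday.
In May the doomsday date is May 9.
May 20 is 11 days after May 9; 11 mod 7 = 4, so Monday + 4 = Friday.

Friday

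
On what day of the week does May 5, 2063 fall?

Saturday

Doomsday rule: the anchor day for the 2000s is Tuesday. For year 63: 63÷12 = 5 r 3, and 3÷4 = 0, so 5+3+0 = 8.
Tuesday + 8 ≡ Wednesday — that's 2063's doomsday.
In May the doomsday date is May 9.
May 5 is 4 days before May 9; 4 mod 7 = 4, so Wednesday − 4 = Saturday.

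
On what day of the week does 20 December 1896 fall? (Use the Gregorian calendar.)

Sunday

Doomsday rule: the anchor day for the 1800s is Friday. For year 96: 96÷12 = 8 r 0, and 0÷4 = 0, so 8+0+0 = 8.
Friday + 8 ≡ Saturday — that's 1896's doomsday.
In December the doomsday date is Dec 12.
Dec 20 is 8 days after Dec 12; 8 mod 7 = 1, so Saturday + 1 = Sunday.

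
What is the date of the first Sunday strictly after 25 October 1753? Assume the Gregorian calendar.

October 28, 1753

Oct 25, 1753 is a Thursday.
From Thursday to the next Sunday is 3 days.
Oct 25, 1753 + 3 = Oct 28, 1753.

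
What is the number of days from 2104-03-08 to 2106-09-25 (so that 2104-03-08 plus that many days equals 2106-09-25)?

931

Mar 8, 2104 → Mar 8, 2105: 365 days.
Mar 8, 2105 → Mar 8, 2106: 365 days.
Mar 8, 2106 → Apr 8, 2106: 31 days (March has 31).
Apr 8, 2106 → May 8, 2106: 30 days (April has 30).
May 8, 2106 → Jun 8, 2106: 31 days (May has 31).
Jun 8, 2106 → Jul 8, 2106: 30 days (June has 30).
Jul 8, 2106 → Aug 8, 2106: 31 days (July has 31).
Aug 8, 2106 → Sep 8, 2106: 31 days (August has 31).
Sep 8, 2106 → Sep 25, 2106: 17 days.
Total: 931 days.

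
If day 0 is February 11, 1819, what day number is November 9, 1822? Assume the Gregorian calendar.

Feb 11, 1819 → Feb 11, 1820: 365 days.
Feb 11, 1820 → Feb 11, 1821: 366 days (Feb 29, 1820 is in that span).
Feb 11, 1821 → Feb 11, 1822: 365 days.
Feb 11, 1822 → Mar 11, 1822: 28 days (February has 28).
Mar 11, 1822 → Apr 11, 1822: 31 days (March has 31).
Apr 11, 1822 → May 11, 1822: 30 days (April has 30).
May 11, 1822 → Jun 11, 1822: 31 days (May has 31).
Jun 11, 1822 → Jul 11, 1822: 30 days (June has 30).
Jul 11, 1822 → Aug 11, 1822: 31 days (July has 31).
Aug 11, 1822 → Sep 11, 1822: 31 days (August has 31).
Sep 11, 1822 → Oct 11, 1822: 30 days (September has 30).
Oct 11, 1822 → Nov 9, 1822: 29 days.
Total: 1367 days.

1367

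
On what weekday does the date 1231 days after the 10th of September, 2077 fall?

Thursday

Sep 10, 2077 is a Friday.
1231 mod 7 = 6, so 1231 days after a Friday is Friday + 6 = Thursday.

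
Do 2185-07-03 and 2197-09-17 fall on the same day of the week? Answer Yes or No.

From Jul 3, 2185 to Sep 17, 2197 is 4459 days.
4459 mod 7 = 0, so they are the same weekday.
(Jul 3, 2185 is a Sunday; Sep 17, 2197 is a Sunday.)

Yes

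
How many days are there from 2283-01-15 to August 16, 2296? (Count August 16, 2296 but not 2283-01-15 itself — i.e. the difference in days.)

4962

Jan 15, 2283 → Jan 15, 2284: 365 days.
Jan 15, 2284 → Jan 15, 2285: 366 days (Feb 29, 2284 is in that span).
Jan 15, 2285 → Jan 15, 2286: 365 days.
Jan 15, 2286 → Jan 15, 2287: 365 days.
Jan 15, 2287 → Jan 15, 2288: 365 days.
Jan 15, 2288 → Jan 15, 2289: 366 days (Feb 29, 2288 is in that span).
Jan 15, 2289 → Jan 15, 2290: 365 days.
Jan 15, 2290 → Jan 15, 2291: 365 days.
Jan 15, 2291 → Jan 15, 2292: 365 days.
Jan 15, 2292 → Jan 15, 2293: 366 days (Feb 29, 2292 is in that span).
Jan 15, 2293 → Jan 15, 2294: 365 days.
Jan 15, 2294 → Jan 15, 2295: 365 days.
Jan 15, 2295 → Jan 15, 2296: 365 days.
Jan 15, 2296 → Feb 15, 2296: 31 days (January has 31).
Feb 15, 2296 → Mar 15, 2296: 29 days (February has 29).
Mar 15, 2296 → Apr 15, 2296: 31 days (March has 31).
Apr 15, 2296 → May 15, 2296: 30 days (April has 30).
May 15, 2296 → Jun 15, 2296: 31 days (May has 31).
Jun 15, 2296 → Jul 15, 2296: 30 days (June has 30).
Jul 15, 2296 → Aug 15, 2296: 31 days (July has 31).
Aug 15, 2296 → Aug 16, 2296: 1 days.
Total: 4962 days.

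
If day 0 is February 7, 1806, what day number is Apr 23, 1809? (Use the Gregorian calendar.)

Feb 7, 1806 → Feb 7, 1807: 365 days.
Feb 7, 1807 → Feb 7, 1808: 365 days.
Feb 7, 1808 → Feb 7, 1809: 366 days (Feb 29, 1808 is in that span).
Feb 7, 1809 → Mar 7, 1809: 28 days (February has 28).
Mar 7, 1809 → Apr 7, 1809: 31 days (March has 31).
Apr 7, 1809 → Apr 23, 1809: 16 days.
Total: 1171 days.

1171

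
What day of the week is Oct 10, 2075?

Thursday

Doomsday rule: the anchor day for the 2000s is Tuesday. For year 75: 75÷12 = 6 r 3, and 3÷4 = 0, so 6+3+0 = 9.
Tuesday + 9 ≡ Thursday — that's 2075's doomsday.
In October the doomsday date is Oct 10.
Oct 10 is the doomsday itself: Thursday.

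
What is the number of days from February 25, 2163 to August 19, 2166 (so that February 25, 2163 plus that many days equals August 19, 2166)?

Feb 25, 2163 → Feb 25, 2164: 365 days.
Feb 25, 2164 → Feb 25, 2165: 366 days (Feb 29, 2164 is in that span).
Feb 25, 2165 → Feb 25, 2166: 365 days.
Feb 25, 2166 → Mar 25, 2166: 28 days (February has 28).
Mar 25, 2166 → Apr 25, 2166: 31 days (March has 31).
Apr 25, 2166 → May 25, 2166: 30 days (April has 30).
May 25, 2166 → Jun 25, 2166: 31 days (May has 31).
Jun 25, 2166 → Jul 25, 2166: 30 days (June has 30).
Jul 25, 2166 → Aug 19, 2166: 25 days.
Total: 1271 days.

1271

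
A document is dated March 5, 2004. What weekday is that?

Doomsday rule: the anchor day for the 2000s is Tuesday. For year 04: 4÷12 = 0 r 4, and 4÷4 = 1, so 0+4+1 = 5.
Tuesday + 5 ≡ Sunday — that's 2004's doomsday.
In March the doomsday date is Mar 14.
Mar 5 is 9 days before Mar 14; 9 mod 7 = 2, so Sunday − 2 = Friday.

Friday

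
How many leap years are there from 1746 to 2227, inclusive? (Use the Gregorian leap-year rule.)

116

Multiples of 4 in [1746,2227]: 120.
Of those, multiples of 100: 5 (not leap unless ÷400).
Multiples of 400: 1.
Leap years = 120 − 5 + 1 = 116.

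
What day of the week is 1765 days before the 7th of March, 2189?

Friday

First find the weekday of Mar 7, 2189. Doomsday rule: the anchor day for the 2100s is Sunday. For year 89: 89÷12 = 7 r 5, and 5÷4 = 1, so 7+5+1 = 13.
Sunday + 13 ≡ Saturday — that's 2189's doomsday.
In March the doomsday date is Mar 14.
Mar 7 is 7 days before Mar 14; 7 mod 7 = 0, so Saturday − 0 = Saturday.
1765 mod 7 = 1, so 1765 days before a Saturday is Saturday − 1 = Friday.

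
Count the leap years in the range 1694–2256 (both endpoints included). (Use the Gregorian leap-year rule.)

Multiples of 4 in [1694,2256]: 141.
Of those, multiples of 100: 6 (not leap unless ÷400).
Multiples of 400: 1.
Leap years = 141 − 6 + 1 = 136.

136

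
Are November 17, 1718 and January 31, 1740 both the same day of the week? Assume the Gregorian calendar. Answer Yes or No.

From Nov 17, 1718 to Jan 31, 1740 is 7745 days.
7745 mod 7 = 3, so they are different weekdays.
(Nov 17, 1718 is a Thursday; Jan 31, 1740 is a Sunday.)

No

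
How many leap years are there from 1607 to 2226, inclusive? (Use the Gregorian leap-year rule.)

Multiples of 4 in [1607,2226]: 155.
Of those, multiples of 100: 6 (not leap unless ÷400).
Multiples of 400: 1.
Leap years = 155 − 6 + 1 = 150.

150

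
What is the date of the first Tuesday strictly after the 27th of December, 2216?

Dec 27, 2216 is a Friday.
From Friday to the next Tuesday is 4 days.
Dec 27, 2216 + 4 = Dec 31, 2216.

December 31, 2216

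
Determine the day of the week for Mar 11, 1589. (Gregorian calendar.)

Doomsday rule: the anchor day for the 1500s is Wednesday. For year 89: 89÷12 = 7 r 5, and 5÷4 = 1, so 7+5+1 = 13.
Wednesday + 13 ≡ Tuesday — that's 1589's doomsday.
In March the doomsday date is Mar 14.
Mar 11 is 3 days before Mar 14; 3 mod 7 = 3, so Tuesday − 3 = Saturday.

Saturday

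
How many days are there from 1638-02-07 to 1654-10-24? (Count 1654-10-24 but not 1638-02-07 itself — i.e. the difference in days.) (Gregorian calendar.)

Feb 7, 1638 → Feb 7, 1639: 365 days.
Feb 7, 1639 → Feb 7, 1640: 365 days.
Feb 7, 1640 → Feb 7, 1641: 366 days (Feb 29, 1640 is in that span).
Feb 7, 1641 → Feb 7, 1642: 365 days.
Feb 7, 1642 → Feb 7, 1643: 365 days.
Feb 7, 1643 → Feb 7, 1644: 365 days.
Feb 7, 1644 → Feb 7, 1645: 366 days (Feb 29, 1644 is in that span).
Feb 7, 1645 → Feb 7, 1646: 365 days.
Feb 7, 1646 → Feb 7, 1647: 365 days.
Feb 7, 1647 → Feb 7, 1648: 365 days.
Feb 7, 1648 → Feb 7, 1649: 366 days (Feb 29, 1648 is in that span).
Feb 7, 1649 → Feb 7, 1650: 365 days.
Feb 7, 1650 → Feb 7, 1651: 365 days.
Feb 7, 1651 → Feb 7, 1652: 365 days.
Feb 7, 1652 → Feb 7, 1653: 366 days (Feb 29, 1652 is in that span).
Feb 7, 1653 → Feb 7, 1654: 365 days.
Feb 7, 1654 → Mar 7, 1654: 28 days (February has 28).
Mar 7, 1654 → Apr 7, 1654: 31 days (March has 31).
Apr 7, 1654 → May 7, 1654: 30 days (April has 30).
May 7, 1654 → Jun 7, 1654: 31 days (May has 31).
Jun 7, 1654 → Jul 7, 1654: 30 days (June has 30).
Jul 7, 1654 → Aug 7, 1654: 31 days (July has 31).
Aug 7, 1654 → Sep 7, 1654: 31 days (August has 31).
Sep 7, 1654 → Oct 7, 1654: 30 days (September has 30).
Oct 7, 1654 → Oct 24, 1654: 17 days.
Total: 6103 days.

6103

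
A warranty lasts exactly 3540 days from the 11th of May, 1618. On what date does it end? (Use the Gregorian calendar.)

January 19, 1628

+365 (one year) → May 11, 1619 (3175 left).
+366 (one year; includes Feb 29, 1620) → May 11, 1620 (2809 left).
+365 (one year) → May 11, 1621 (2444 left).
+365 (one year) → May 11, 1622 (2079 left).
+365 (one year) → May 11, 1623 (1714 left).
+366 (one year; includes Feb 29, 1624) → May 11, 1624 (1348 left).
+365 (one year) → May 11, 1625 (983 left).
+365 (one year) → May 11, 1626 (618 left).
+365 (one year) → May 11, 1627 (253 left).
May has 31 days: +21 → Jun 1, 1627 (232 left).
Jun has 30 days: +30 → Jul 1, 1627 (202 left).
Jul has 31 days: +31 → Aug 1, 1627 (171 left).
Aug has 31 days: +31 → Sep 1, 1627 (140 left).
Sep has 30 days: +30 → Oct 1, 1627 (110 left).
Oct has 31 days: +31 → Nov 1, 1627 (79 left).
Nov has 30 days: +30 → Dec 1, 1627 (49 left).
Dec has 31 days: +31 → Jan 1, 1628 (18 left).
+18 → Jan 19, 1628.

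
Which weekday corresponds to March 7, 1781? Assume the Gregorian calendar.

Wednesday

Doomsday rule: the anchor day for the 1700s is Sunday. For year 81: 81÷12 = 6 r 9, and 9÷4 = 2, so 6+9+2 = 17.
Sunday + 17 ≡ Wednesday — that's 1781's doomsday.
In March the doomsday date is Mar 14.
Mar 7 is 7 days before Mar 14; 7 mod 7 = 0, so Wednesday − 0 = Wednesday.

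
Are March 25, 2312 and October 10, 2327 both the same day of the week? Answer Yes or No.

From Mar 25, 2312 to Oct 10, 2327 is 5677 days.
5677 mod 7 = 0, so they are the same weekday.
(Mar 25, 2312 is a Monday; Oct 10, 2327 is a Monday.)

Yes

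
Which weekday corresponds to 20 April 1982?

Doomsday rule: the anchor day for the 1900s is Wednesday. For year 82: 82÷12 = 6 r 10, and 10÷4 = 2, so 6+10+2 = 18.
Wednesday + 18 ≡ Sunday — that's 1982's doomsday.
In April the doomsday date is Apr 4.
Apr 20 is 16 days after Apr 4; 16 mod 7 = 2, so Sunday + 2 = Tuesday.

Tuesday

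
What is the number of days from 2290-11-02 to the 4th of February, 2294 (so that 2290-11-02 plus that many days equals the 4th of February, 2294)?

Nov 2, 2290 → Nov 2, 2291: 365 days.
Nov 2, 2291 → Nov 2, 2292: 366 days (Feb 29, 2292 is in that span).
Nov 2, 2292 → Nov 2, 2293: 365 days.
Nov 2, 2293 → Dec 2, 2293: 30 days (November has 30).
Dec 2, 2293 → Jan 2, 2294: 31 days (December has 31).
Jan 2, 2294 → Feb 2, 2294: 31 days (January has 31).
Feb 2, 2294 → Feb 4, 2294: 2 days.
Total: 1190 days.

1190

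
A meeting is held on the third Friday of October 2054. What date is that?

October 16, 2054

October 1, 2054 is a Thursday.
The first Friday is therefore October 2 (1 days later).
The third Friday is 2 + 2×7 = October 16.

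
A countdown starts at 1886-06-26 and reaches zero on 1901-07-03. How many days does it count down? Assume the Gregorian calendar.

5485

Jun 26, 1886 → Jun 26, 1887: 365 days.
Jun 26, 1887 → Jun 26, 1888: 366 days (Feb 29, 1888 is in that span).
Jun 26, 1888 → Jun 26, 1889: 365 days.
Jun 26, 1889 → Jun 26, 1890: 365 days.
Jun 26, 1890 → Jun 26, 1891: 365 days.
Jun 26, 1891 → Jun 26, 1892: 366 days (Feb 29, 1892 is in that span).
Jun 26, 1892 → Jun 26, 1893: 365 days.
Jun 26, 1893 → Jun 26, 1894: 365 days.
Jun 26, 1894 → Jun 26, 1895: 365 days.
Jun 26, 1895 → Jun 26, 1896: 366 days (Feb 29, 1896 is in that span).
Jun 26, 1896 → Jun 26, 1897: 365 days.
Jun 26, 1897 → Jun 26, 1898: 365 days.
Jun 26, 1898 → Jun 26, 1899: 365 days.
Jun 26, 1899 → Jun 26, 1900: 365 days.
Jun 26, 1900 → Jul 26, 1900: 30 days (June has 30).
Jul 26, 1900 → Aug 26, 1900: 31 days (July has 31).
Aug 26, 1900 → Sep 26, 1900: 31 days (August has 31).
Sep 26, 1900 → Oct 26, 1900: 30 days (September has 30).
Oct 26, 1900 → Nov 26, 1900: 31 days (October has 31).
Nov 26, 1900 → Dec 26, 1900: 30 days (November has 30).
Dec 26, 1900 → Jan 26, 1901: 31 days (December has 31).
Jan 26, 1901 → Feb 26, 1901: 31 days (January has 31).
Feb 26, 1901 → Mar 26, 1901: 28 days (February has 28).
Mar 26, 1901 → Apr 26, 1901: 31 days (March has 31).
Apr 26, 1901 → May 26, 1901: 30 days (April has 30).
May 26, 1901 → Jun 26, 1901: 31 days (May has 31).
Jun 26, 1901 → Jul 3, 1901: 7 days.
Total: 5485 days.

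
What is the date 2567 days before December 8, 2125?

−365 (one year) → Dec 8, 2124 (2202 left).
−366 (one year; includes Feb 29, 2124) → Dec 8, 2123 (1836 left).
−365 (one year) → Dec 8, 2122 (1471 left).
−365 (one year) → Dec 8, 2121 (1106 left).
−365 (one year) → Dec 8, 2120 (741 left).
−366 (one year; includes Feb 29, 2120) → Dec 8, 2119 (375 left).
−8 → Nov 30, 2119 (end of Nov, 30 days; 367 left).
−30 → Oct 31, 2119 (end of Oct, 31 days; 337 left).
−31 → Sep 30, 2119 (end of Sep, 30 days; 306 left).
−30 → Aug 31, 2119 (end of Aug, 31 days; 276 left).
−31 → Jul 31, 2119 (end of Jul, 31 days; 245 left).
−31 → Jun 30, 2119 (end of Jun, 30 days; 214 left).
−30 → May 31, 2119 (end of May, 31 days; 184 left).
−31 → Apr 30, 2119 (end of Apr, 30 days; 153 left).
−30 → Mar 31, 2119 (end of Mar, 31 days; 123 left).
−31 → Feb 28, 2119 (end of Feb, 28 days; 92 left).
−28 → Jan 31, 2119 (end of Jan, 31 days; 64 left).
−31 → Dec 31, 2118 (end of Dec, 31 days; 33 left).
−31 → Nov 30, 2118 (end of Nov, 30 days; 2 left).
−2 → Nov 28, 2118.

November 28, 2118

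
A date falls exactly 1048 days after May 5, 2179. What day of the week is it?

Monday

First find the weekday of May 5, 2179. Doomsday rule: the anchor day for the 2100s is Sunday. For year 79: 79÷12 = 6 r 7, and 7÷4 = 1, so 6+7+1 = 14.
Sunday + 14 ≡ Sunday — that's 2179's doomsday.
In May the doomsday date is May 9.
May 5 is 4 days before May 9; 4 mod 7 = 4, so Sunday − 4 = Wednesday.
1048 mod 7 = 5, so 1048 days after a Wednesday is Wednesday + 5 = Monday.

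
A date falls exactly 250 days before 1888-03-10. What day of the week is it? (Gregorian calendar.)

Mar 10, 1888 is a Saturday.
250 mod 7 = 5, so 250 days before a Saturday is Saturday − 5 = Monday.

Monday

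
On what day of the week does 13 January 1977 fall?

January 1, 1977 is a Saturday.
Jan 1, 1977 → Jan 13, 1977: 12 days.
Total: 12 days.
12 mod 7 = 5, so Saturday + 5 = Thursday.

Thursday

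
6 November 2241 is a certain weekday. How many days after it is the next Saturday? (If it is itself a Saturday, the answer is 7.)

7

Nov 6, 2241 is a Saturday.
From Saturday to the next Saturday is 7 days.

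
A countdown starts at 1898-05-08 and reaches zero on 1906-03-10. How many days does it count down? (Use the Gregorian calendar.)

2862

May 8, 1898 → May 8, 1899: 365 days.
May 8, 1899 → May 8, 1900: 365 days.
May 8, 1900 → May 8, 1901: 365 days.
May 8, 1901 → May 8, 1902: 365 days.
May 8, 1902 → May 8, 1903: 365 days.
May 8, 1903 → May 8, 1904: 366 days (Feb 29, 1904 is in that span).
May 8, 1904 → May 8, 1905: 365 days.
May 8, 1905 → Jun 8, 1905: 31 days (May has 31).
Jun 8, 1905 → Jul 8, 1905: 30 days (June has 30).
Jul 8, 1905 → Aug 8, 1905: 31 days (July has 31).
Aug 8, 1905 → Sep 8, 1905: 31 days (August has 31).
Sep 8, 1905 → Oct 8, 1905: 30 days (September has 30).
Oct 8, 1905 → Nov 8, 1905: 31 days (October has 31).
Nov 8, 1905 → Dec 8, 1905: 30 days (November has 30).
Dec 8, 1905 → Jan 8, 1906: 31 days (December has 31).
Jan 8, 1906 → Feb 8, 1906: 31 days (January has 31).
Feb 8, 1906 → Mar 8, 1906: 28 days (February has 28).
Mar 8, 1906 → Mar 10, 1906: 2 days.
Total: 2862 days.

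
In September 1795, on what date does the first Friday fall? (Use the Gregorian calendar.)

September 1, 1795 is a Tuesday.
The first Friday is therefore September 4 (3 days later).

September 4, 1795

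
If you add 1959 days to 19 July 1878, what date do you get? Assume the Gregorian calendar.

November 29, 1883

+365 (one year) → Jul 19, 1879 (1594 left).
+366 (one year; includes Feb 29, 1880) → Jul 19, 1880 (1228 left).
+365 (one year) → Jul 19, 1881 (863 left).
+365 (one year) → Jul 19, 1882 (498 left).
+365 (one year) → Jul 19, 1883 (133 left).
Jul has 31 days: +13 → Aug 1, 1883 (120 left).
Aug has 31 days: +31 → Sep 1, 1883 (89 left).
Sep has 30 days: +30 → Oct 1, 1883 (59 left).
Oct has 31 days: +31 → Nov 1, 1883 (28 left).
+28 → Nov 29, 1883.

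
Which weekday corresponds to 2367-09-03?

Sunday

Doomsday rule: the anchor day for the 2300s is Wednesday. For year 67: 67÷12 = 5 r 7, and 7÷4 = 1, so 5+7+1 = 13.
Wednesday + 13 ≡ Tuesday — that's 2367's doomsday.
In September the doomsday date is Sep 5.
Sep 3 is 2 days before Sep 5; 2 mod 7 = 2, so Tuesday − 2 = Sunday.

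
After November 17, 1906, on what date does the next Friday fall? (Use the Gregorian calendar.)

November 23, 1906

Nov 17, 1906 is a Saturday.
From Saturday to the next Friday is 6 days.
Nov 17, 1906 + 6 = Nov 23, 1906.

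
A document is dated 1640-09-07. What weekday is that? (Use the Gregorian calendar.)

Friday

Doomsday rule: the anchor day for the 1600s is Tuesday. For year 40: 40÷12 = 3 r 4, and 4÷4 = 1, so 3+4+1 = 8.
Tuesday + 8 ≡ Wednesday — that's 1640's doomsday.
In September the doomsday date is Sep 5.
Sep 7 is 2 days after Sep 5; 2 mod 7 = 2, so Wednesday + 2 = Friday.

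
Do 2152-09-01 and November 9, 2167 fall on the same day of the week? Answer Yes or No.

No

From Sep 1, 2152 to Nov 9, 2167 is 5547 days.
5547 mod 7 = 3, so they are different weekdays.
(Sep 1, 2152 is a Friday; Nov 9, 2167 is a Monday.)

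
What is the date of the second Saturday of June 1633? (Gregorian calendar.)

June 1, 1633 is a Wednesday.
The first Saturday is therefore June 4 (3 days later).
The second Saturday is 4 + 1×7 = June 11.

June 11, 1633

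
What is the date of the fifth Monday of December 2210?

December 1, 2210 is a Saturday.
The first Monday is therefore December 3 (2 days later).
The fifth Monday is 3 + 4×7 = December 31.

December 31, 2210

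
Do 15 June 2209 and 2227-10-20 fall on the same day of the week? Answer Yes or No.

From Jun 15, 2209 to Oct 20, 2227 is 6701 days.
6701 mod 7 = 2, so they are different weekdays.
(Jun 15, 2209 is a Thursday; Oct 20, 2227 is a Saturday.)

No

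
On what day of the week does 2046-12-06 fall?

Thursday

January 1, 2046 is a Monday.
Jan 1, 2046 → Feb 1, 2046: 31 days (January has 31).
Feb 1, 2046 → Mar 1, 2046: 28 days (February has 28).
Mar 1, 2046 → Apr 1, 2046: 31 days (March has 31).
Apr 1, 2046 → May 1, 2046: 30 days (April has 30).
May 1, 2046 → Jun 1, 2046: 31 days (May has 31).
Jun 1, 2046 → Jul 1, 2046: 30 days (June has 30).
Jul 1, 2046 → Aug 1, 2046: 31 days (July has 31).
Aug 1, 2046 → Sep 1, 2046: 31 days (August has 31).
Sep 1, 2046 → Oct 1, 2046: 30 days (September has 30).
Oct 1, 2046 → Nov 1, 2046: 31 days (October has 31).
Nov 1, 2046 → Dec 1, 2046: 30 days (November has 30).
Dec 1, 2046 → Dec 6, 2046: 5 days.
Total: 339 days.
339 mod 7 = 3, so Monday + 3 = Thursday.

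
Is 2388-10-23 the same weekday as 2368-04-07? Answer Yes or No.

Yes

From Apr 7, 2368 to Oct 23, 2388 is 7504 days.
7504 mod 7 = 0, so they are the same weekday.
(Apr 7, 2368 is a Sunday; Oct 23, 2388 is a Sunday.)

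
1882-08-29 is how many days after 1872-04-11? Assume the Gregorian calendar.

Apr 11, 1872 → Apr 11, 1873: 365 days.
Apr 11, 1873 → Apr 11, 1874: 365 days.
Apr 11, 1874 → Apr 11, 1875: 365 days.
Apr 11, 1875 → Apr 11, 1876: 366 days (Feb 29, 1876 is in that span).
Apr 11, 1876 → Apr 11, 1877: 365 days.
Apr 11, 1877 → Apr 11, 1878: 365 days.
Apr 11, 1878 → Apr 11, 1879: 365 days.
Apr 11, 1879 → Apr 11, 1880: 366 days (Feb 29, 1880 is in that span).
Apr 11, 1880 → Apr 11, 1881: 365 days.
Apr 11, 1881 → Apr 11, 1882: 365 days.
Apr 11, 1882 → May 11, 1882: 30 days (April has 30).
May 11, 1882 → Jun 11, 1882: 31 days (May has 31).
Jun 11, 1882 → Jul 11, 1882: 30 days (June has 30).
Jul 11, 1882 → Aug 11, 1882: 31 days (July has 31).
Aug 11, 1882 → Aug 29, 1882: 18 days.
Total: 3792 days.

3792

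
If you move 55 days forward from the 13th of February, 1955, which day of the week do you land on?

First find the weekday of Feb 13, 1955. Doomsday rule: the anchor day for the 1900s is Wednesday. For year 55: 55÷12 = 4 r 7, and 7÷4 = 1, so 4+7+1 = 12.
Wednesday + 12 ≡ Monday — that's 1955's doomsday.
In February the doomsday date is Feb 28 (1955 is not a leap year).
Feb 13 is 15 days before Feb 28; 15 mod 7 = 1, so Monday − 1 = Sunday.
55 mod 7 = 6, so 55 days after a Sunday is Sunday + 6 = Saturday.

Saturday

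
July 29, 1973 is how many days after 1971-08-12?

Aug 12, 1971 → Aug 12, 1972: 366 days (Feb 29, 1972 is in that span).
Aug 12, 1972 → Sep 12, 1972: 31 days (August has 31).
Sep 12, 1972 → Oct 12, 1972: 30 days (September has 30).
Oct 12, 1972 → Nov 12, 1972: 31 days (October has 31).
Nov 12, 1972 → Dec 12, 1972: 30 days (November has 30).
Dec 12, 1972 → Jan 12, 1973: 31 days (December has 31).
Jan 12, 1973 → Feb 12, 1973: 31 days (January has 31).
Feb 12, 1973 → Mar 12, 1973: 28 days (February has 28).
Mar 12, 1973 → Apr 12, 1973: 31 days (March has 31).
Apr 12, 1973 → May 12, 1973: 30 days (April has 30).
May 12, 1973 → Jun 12, 1973: 31 days (May has 31).
Jun 12, 1973 → Jul 12, 1973: 30 days (June has 30).
Jul 12, 1973 → Jul 29, 1973: 17 days.
Total: 717 days.

717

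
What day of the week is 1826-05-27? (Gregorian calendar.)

Saturday

Doomsday rule: the anchor day for the 1800s is Friday. For year 26: 26÷12 = 2 r 2, and 2÷4 = 0, so 2+2+0 = 4.
Friday + 4 ≡ Tuesday — that's 1826's doomsday.
In May the doomsday date is May 9.
May 27 is 18 days after May 9; 18 mod 7 = 4, so Tuesday + 4 = Saturday.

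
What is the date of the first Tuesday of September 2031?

September 2, 2031

September 1, 2031 is a Monday.
The first Tuesday is therefore September 2 (1 days later).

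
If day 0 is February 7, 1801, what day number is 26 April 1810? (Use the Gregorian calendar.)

3365

Feb 7, 1801 → Feb 7, 1802: 365 days.
Feb 7, 1802 → Feb 7, 1803: 365 days.
Feb 7, 1803 → Feb 7, 1804: 365 days.
Feb 7, 1804 → Feb 7, 1805: 366 days (Feb 29, 1804 is in that span).
Feb 7, 1805 → Feb 7, 1806: 365 days.
Feb 7, 1806 → Feb 7, 1807: 365 days.
Feb 7, 1807 → Feb 7, 1808: 365 days.
Feb 7, 1808 → Feb 7, 1809: 366 days (Feb 29, 1808 is in that span).
Feb 7, 1809 → Feb 7, 1810: 365 days.
Feb 7, 1810 → Mar 7, 1810: 28 days (February has 28).
Mar 7, 1810 → Apr 7, 1810: 31 days (March has 31).
Apr 7, 1810 → Apr 26, 1810: 19 days.
Total: 3365 days.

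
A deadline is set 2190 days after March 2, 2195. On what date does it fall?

March 1, 2201

+366 (one year; includes Feb 29, 2196) → Mar 2, 2196 (1824 left).
+365 (one year) → Mar 2, 2197 (1459 left).
+365 (one year) → Mar 2, 2198 (1094 left).
+365 (one year) → Mar 2, 2199 (729 left).
+365 (one year) → Mar 2, 2200 (364 left).
Mar has 31 days: +30 → Apr 1, 2200 (334 left).
Apr has 30 days: +30 → May 1, 2200 (304 left).
May has 31 days: +31 → Jun 1, 2200 (273 left).
Jun has 30 days: +30 → Jul 1, 2200 (243 left).
Jul has 31 days: +31 → Aug 1, 2200 (212 left).
Aug has 31 days: +31 → Sep 1, 2200 (181 left).
Sep has 30 days: +30 → Oct 1, 2200 (151 left).
Oct has 31 days: +31 → Nov 1, 2200 (120 left).
Nov has 30 days: +30 → Dec 1, 2200 (90 left).
Dec has 31 days: +31 → Jan 1, 2201 (59 left).
Jan has 31 days: +31 → Feb 1, 2201 (28 left).
Feb has 28 days: +28 → Mar 1, 2201 (0 left).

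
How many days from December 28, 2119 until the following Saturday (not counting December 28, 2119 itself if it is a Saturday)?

2

Dec 28, 2119 is a Thursday.
From Thursday to the next Saturday is 2 days.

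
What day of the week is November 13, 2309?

Doomsday rule: the anchor day for the 2300s is Wednesday. For year 09: 9÷12 = 0 r 9, and 9÷4 = 2, so 0+9+2 = 11.
Wednesday + 11 ≡ Sunday — that's 2309's doomsday.
In November the doomsday date is Nov 7.
Nov 13 is 6 days after Nov 7; 6 mod 7 = 6, so Sunday + 6 = Saturday.

Saturday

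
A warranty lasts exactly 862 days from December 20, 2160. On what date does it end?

+365 (one year) → Dec 20, 2161 (497 left).
+365 (one year) → Dec 20, 2162 (132 left).
Dec has 31 days: +12 → Jan 1, 2163 (120 left).
Jan has 31 days: +31 → Feb 1, 2163 (89 left).
Feb has 28 days: +28 → Mar 1, 2163 (61 left).
Mar has 31 days: +31 → Apr 1, 2163 (30 left).
Apr has 30 days: +30 → May 1, 2163 (0 left).

May 1, 2163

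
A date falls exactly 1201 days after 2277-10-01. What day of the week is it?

Oct 1, 2277 is a Monday.
1201 mod 7 = 4, so 1201 days after a Monday is Monday + 4 = Friday.

Friday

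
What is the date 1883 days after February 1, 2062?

+365 (one year) → Feb 1, 2063 (1518 left).
+365 (one year) → Feb 1, 2064 (1153 left).
+366 (one year; includes Feb 29, 2064) → Feb 1, 2065 (787 left).
+365 (one year) → Feb 1, 2066 (422 left).
+365 (one year) → Feb 1, 2067 (57 left).
Feb has 28 days: +28 → Mar 1, 2067 (29 left).
+29 → Mar 30, 2067.

March 30, 2067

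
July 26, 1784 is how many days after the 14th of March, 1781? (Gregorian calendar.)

Mar 14, 1781 → Mar 14, 1782: 365 days.
Mar 14, 1782 → Mar 14, 1783: 365 days.
Mar 14, 1783 → Mar 14, 1784: 366 days (Feb 29, 1784 is in that span).
Mar 14, 1784 → Apr 14, 1784: 31 days (March has 31).
Apr 14, 1784 → May 14, 1784: 30 days (April has 30).
May 14, 1784 → Jun 14, 1784: 31 days (May has 31).
Jun 14, 1784 → Jul 14, 1784: 30 days (June has 30).
Jul 14, 1784 → Jul 26, 1784: 12 days.
Total: 1230 days.

1230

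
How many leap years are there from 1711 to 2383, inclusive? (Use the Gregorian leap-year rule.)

Multiples of 4 in [1711,2383]: 168.
Of those, multiples of 100: 6 (not leap unless ÷400).
Multiples of 400: 1.
Leap years = 168 − 6 + 1 = 163.

163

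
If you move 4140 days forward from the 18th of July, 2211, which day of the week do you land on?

Jul 18, 2211 is a Thursday.
4140 mod 7 = 3, so 4140 days after a Thursday is Thursday + 3 = Sunday.

Sunday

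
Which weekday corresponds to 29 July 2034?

Saturday

January 1, 2034 is a Sunday.
Jan 1, 2034 → Feb 1, 2034: 31 days (January has 31).
Feb 1, 2034 → Mar 1, 2034: 28 days (February has 28).
Mar 1, 2034 → Apr 1, 2034: 31 days (March has 31).
Apr 1, 2034 → May 1, 2034: 30 days (April has 30).
May 1, 2034 → Jun 1, 2034: 31 days (May has 31).
Jun 1, 2034 → Jul 1, 2034: 30 days (June has 30).
Jul 1, 2034 → Jul 29, 2034: 28 days.
Total: 209 days.
209 mod 7 = 6, so Sunday + 6 = Saturday.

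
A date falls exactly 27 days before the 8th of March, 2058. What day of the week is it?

First find the weekday of Mar 8, 2058. Doomsday rule: the anchor day for the 2000s is Tuesday. For year 58: 58÷12 = 4 r 10, and 10÷4 = 2, so 4+10+2 = 16.
Tuesday + 16 ≡ Thursday — that's 2058's doomsday.
In March the doomsday date is Mar 14.
Mar 8 is 6 days before Mar 14; 6 mod 7 = 6, so Thursday − 6 = Friday.
27 mod 7 = 6, so 27 days before a Friday is Friday − 6 = Saturday.

Saturday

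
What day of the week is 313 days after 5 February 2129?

Feb 5, 2129 is a Saturday.
313 mod 7 = 5, so 313 days after a Saturday is Saturday + 5 = Thursday.

Thursday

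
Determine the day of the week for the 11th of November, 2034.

Saturday

January 1, 2034 is a Sunday.
Jan 1, 2034 → Feb 1, 2034: 31 days (January has 31).
Feb 1, 2034 → Mar 1, 2034: 28 days (February has 28).
Mar 1, 2034 → Apr 1, 2034: 31 days (March has 31).
Apr 1, 2034 → May 1, 2034: 30 days (April has 30).
May 1, 2034 → Jun 1, 2034: 31 days (May has 31).
Jun 1, 2034 → Jul 1, 2034: 30 days (June has 30).
Jul 1, 2034 → Aug 1, 2034: 31 days (July has 31).
Aug 1, 2034 → Sep 1, 2034: 31 days (August has 31).
Sep 1, 2034 → Oct 1, 2034: 30 days (September has 30).
Oct 1, 2034 → Nov 1, 2034: 31 days (October has 31).
Nov 1, 2034 → Nov 11, 2034: 10 days.
Total: 314 days.
314 mod 7 = 6, so Sunday + 6 = Saturday.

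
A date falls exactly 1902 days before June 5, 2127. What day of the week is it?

Jun 5, 2127 is a Thursday.
1902 mod 7 = 5, so 1902 days before a Thursday is Thursday − 5 = Saturday.

Saturday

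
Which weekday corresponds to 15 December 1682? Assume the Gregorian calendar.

Tuesday

Doomsday rule: the anchor day for the 1600s is Tuesday. For year 82: 82÷12 = 6 r 10, and 10÷4 = 2, so 6+10+2 = 18.
Tuesday + 18 ≡ Saturday — that's 1682's doomsday.
In December the doomsday date is Dec 12.
Dec 15 is 3 days after Dec 12; 3 mod 7 = 3, so Saturday + 3 = Tuesday.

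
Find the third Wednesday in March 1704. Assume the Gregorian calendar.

March 19, 1704

March 1, 1704 is a Saturday.
The first Wednesday is therefore March 5 (4 days later).
The third Wednesday is 5 + 2×7 = March 19.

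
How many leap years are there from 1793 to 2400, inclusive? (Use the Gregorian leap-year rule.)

Multiples of 4 in [1793,2400]: 152.
Of those, multiples of 100: 7 (not leap unless ÷400).
Multiples of 400: 2.
Leap years = 152 − 7 + 2 = 147.

147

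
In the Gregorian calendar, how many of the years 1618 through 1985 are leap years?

Multiples of 4 in [1618,1985]: 92.
Of those, multiples of 100: 3 (not leap unless ÷400).
Multiples of 400: 0.
Leap years = 92 − 3 + 0 = 89.

89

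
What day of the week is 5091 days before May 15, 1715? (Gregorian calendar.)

First find the weekday of May 15, 1715. Doomsday rule: the anchor day for the 1700s is Sunday. For year 15: 15÷12 = 1 r 3, and 3÷4 = 0, so 1+3+0 = 4.
Sunday + 4 ≡ Thursday — that's 1715's doomsday.
In May the doomsday date is May 9.
May 15 is 6 days after May 9; 6 mod 7 = 6, so Thursday + 6 = Wednesday.
5091 mod 7 = 2, so 5091 days before a Wednesday is Wednesday − 2 = Monday.

Monday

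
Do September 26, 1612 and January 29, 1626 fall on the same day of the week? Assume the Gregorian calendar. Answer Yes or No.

From Sep 26, 1612 to Jan 29, 1626 is 4873 days.
4873 mod 7 = 1, so they are different weekdays.
(Sep 26, 1612 is a Wednesday; Jan 29, 1626 is a Thursday.)

No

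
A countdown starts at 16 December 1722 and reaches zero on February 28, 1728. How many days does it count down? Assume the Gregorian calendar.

Dec 16, 1722 → Dec 16, 1723: 365 days.
Dec 16, 1723 → Dec 16, 1724: 366 days (Feb 29, 1724 is in that span).
Dec 16, 1724 → Dec 16, 1725: 365 days.
Dec 16, 1725 → Dec 16, 1726: 365 days.
Dec 16, 1726 → Dec 16, 1727: 365 days.
Dec 16, 1727 → Jan 16, 1728: 31 days (December has 31).
Jan 16, 1728 → Feb 16, 1728: 31 days (January has 31).
Feb 16, 1728 → Feb 28, 1728: 12 days.
Total: 1900 days.

1900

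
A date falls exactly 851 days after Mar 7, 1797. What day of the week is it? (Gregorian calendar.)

Mar 7, 1797 is a Tuesday.
851 mod 7 = 4, so 851 days after a Tuesday is Tuesday + 4 = Saturday.

Saturday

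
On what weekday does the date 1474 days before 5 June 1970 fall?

First find the weekday of Jun 5, 1970. Doomsday rule: the anchor day for the 1900s is Wednesday. For year 70: 70÷12 = 5 r 10, and 10÷4 = 2, so 5+10+2 = 17.
Wednesday + 17 ≡ Saturday — that's 1970's doomsday.
In June the doomsday date is Jun 6.
Jun 5 is 1 day before Jun 6; 1 mod 7 = 1, so Saturday − 1 = Friday.
1474 mod 7 = 4, so 1474 days before a Friday is Friday − 4 = Monday.

Monday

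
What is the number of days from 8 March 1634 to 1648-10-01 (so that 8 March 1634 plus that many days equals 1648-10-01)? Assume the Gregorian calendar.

Mar 8, 1634 → Mar 8, 1635: 365 days.
Mar 8, 1635 → Mar 8, 1636: 366 days (Feb 29, 1636 is in that span).
Mar 8, 1636 → Mar 8, 1637: 365 days.
Mar 8, 1637 → Mar 8, 1638: 365 days.
Mar 8, 1638 → Mar 8, 1639: 365 days.
Mar 8, 1639 → Mar 8, 1640: 366 days (Feb 29, 1640 is in that span).
Mar 8, 1640 → Mar 8, 1641: 365 days.
Mar 8, 1641 → Mar 8, 1642: 365 days.
Mar 8, 1642 → Mar 8, 1643: 365 days.
Mar 8, 1643 → Mar 8, 1644: 366 days (Feb 29, 1644 is in that span).
Mar 8, 1644 → Mar 8, 1645: 365 days.
Mar 8, 1645 → Mar 8, 1646: 365 days.
Mar 8, 1646 → Mar 8, 1647: 365 days.
Mar 8, 1647 → Mar 8, 1648: 366 days (Feb 29, 1648 is in that span).
Mar 8, 1648 → Apr 8, 1648: 31 days (March has 31).
Apr 8, 1648 → May 8, 1648: 30 days (April has 30).
May 8, 1648 → Jun 8, 1648: 31 days (May has 31).
Jun 8, 1648 → Jul 8, 1648: 30 days (June has 30).
Jul 8, 1648 → Aug 8, 1648: 31 days (July has 31).
Aug 8, 1648 → Sep 8, 1648: 31 days (August has 31).
Sep 8, 1648 → Oct 1, 1648: 23 days.
Total: 5321 days.

5321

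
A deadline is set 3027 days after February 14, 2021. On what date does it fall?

May 30, 2029

+365 (one year) → Feb 14, 2022 (2662 left).
+365 (one year) → Feb 14, 2023 (2297 left).
+365 (one year) → Feb 14, 2024 (1932 left).
+366 (one year; includes Feb 29, 2024) → Feb 14, 2025 (1566 left).
+365 (one year) → Feb 14, 2026 (1201 left).
+365 (one year) → Feb 14, 2027 (836 left).
+365 (one year) → Feb 14, 2028 (471 left).
+366 (one year; includes Feb 29, 2028) → Feb 14, 2029 (105 left).
Feb has 28 days: +15 → Mar 1, 2029 (90 left).
Mar has 31 days: +31 → Apr 1, 2029 (59 left).
Apr has 30 days: +30 → May 1, 2029 (29 left).
+29 → May 30, 2029.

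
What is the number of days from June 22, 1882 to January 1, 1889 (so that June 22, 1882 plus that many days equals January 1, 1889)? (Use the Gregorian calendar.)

2385

Jun 22, 1882 → Jun 22, 1883: 365 days.
Jun 22, 1883 → Jun 22, 1884: 366 days (Feb 29, 1884 is in that span).
Jun 22, 1884 → Jun 22, 1885: 365 days.
Jun 22, 1885 → Jun 22, 1886: 365 days.
Jun 22, 1886 → Jun 22, 1887: 365 days.
Jun 22, 1887 → Jun 22, 1888: 366 days (Feb 29, 1888 is in that span).
Jun 22, 1888 → Jul 22, 1888: 30 days (June has 30).
Jul 22, 1888 → Aug 22, 1888: 31 days (July has 31).
Aug 22, 1888 → Sep 22, 1888: 31 days (August has 31).
Sep 22, 1888 → Oct 22, 1888: 30 days (September has 30).
Oct 22, 1888 → Nov 22, 1888: 31 days (October has 31).
Nov 22, 1888 → Dec 22, 1888: 30 days (November has 30).
Dec 22, 1888 → Jan 1, 1889: 10 days.
Total: 2385 days.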